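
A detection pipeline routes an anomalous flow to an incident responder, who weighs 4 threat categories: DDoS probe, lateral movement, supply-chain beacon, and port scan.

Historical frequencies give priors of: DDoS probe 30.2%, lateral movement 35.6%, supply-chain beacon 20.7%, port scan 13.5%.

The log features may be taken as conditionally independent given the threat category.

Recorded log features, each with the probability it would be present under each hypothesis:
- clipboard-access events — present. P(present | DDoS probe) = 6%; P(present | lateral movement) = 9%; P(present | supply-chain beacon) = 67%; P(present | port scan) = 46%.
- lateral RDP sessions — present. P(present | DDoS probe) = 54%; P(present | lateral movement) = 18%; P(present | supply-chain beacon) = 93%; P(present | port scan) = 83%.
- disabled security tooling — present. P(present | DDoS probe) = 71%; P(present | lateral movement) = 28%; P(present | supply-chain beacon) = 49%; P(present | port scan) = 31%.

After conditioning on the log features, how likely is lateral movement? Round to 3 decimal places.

0.018

By Bayes' rule with conditional independence, the unnormalized weight for each hypothesis is prior × ∏ likelihoods:
  DDoS probe: 0.302 × 0.06 × 0.54 × 0.71 = 0.0069472
  lateral movement: 0.356 × 0.09 × 0.18 × 0.28 = 0.0016148
  supply-chain beacon: 0.207 × 0.67 × 0.93 × 0.49 = 0.063201
  port scan: 0.135 × 0.46 × 0.83 × 0.31 = 0.015978
The unnormalized weights sum to 0.087741.
P(lateral movement | evidence) = 0.0016148 / 0.087741 ≈ 0.018.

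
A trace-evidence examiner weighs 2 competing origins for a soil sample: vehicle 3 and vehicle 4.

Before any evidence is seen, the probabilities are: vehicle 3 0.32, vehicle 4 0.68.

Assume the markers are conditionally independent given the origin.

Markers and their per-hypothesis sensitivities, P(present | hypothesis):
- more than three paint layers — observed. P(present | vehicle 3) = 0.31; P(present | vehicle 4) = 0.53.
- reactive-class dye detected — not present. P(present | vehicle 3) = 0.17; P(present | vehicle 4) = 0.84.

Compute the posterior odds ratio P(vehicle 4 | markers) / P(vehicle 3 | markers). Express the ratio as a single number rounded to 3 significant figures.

0.700

Posterior odds equal prior odds times the likelihood ratio; only the two competing hypotheses matter (using 1 − P(present | H) for each absent marker).
  vehicle 4: 0.68 × 0.53 × (1 − 0.84) = 0.057664
  vehicle 3: 0.32 × 0.31 × (1 − 0.17) = 0.082336
Odds(vehicle 4 : vehicle 3) = 0.057664 / 0.082336 ≈ 0.700.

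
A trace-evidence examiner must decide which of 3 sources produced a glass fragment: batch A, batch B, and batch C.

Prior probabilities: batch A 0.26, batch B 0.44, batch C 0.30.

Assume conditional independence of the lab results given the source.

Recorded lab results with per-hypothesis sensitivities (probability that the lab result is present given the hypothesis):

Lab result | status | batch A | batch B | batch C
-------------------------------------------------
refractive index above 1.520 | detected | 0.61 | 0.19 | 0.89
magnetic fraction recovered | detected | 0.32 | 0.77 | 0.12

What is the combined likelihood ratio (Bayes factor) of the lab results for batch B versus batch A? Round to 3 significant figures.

Take the product of per-lab result likelihoods under each hypothesis, then divide.
  batch B: 0.19 × 0.77 = 0.1463
  batch A: 0.61 × 0.32 = 0.1952
Bayes factor = 0.1463 / 0.1952 ≈ 0.749

0.749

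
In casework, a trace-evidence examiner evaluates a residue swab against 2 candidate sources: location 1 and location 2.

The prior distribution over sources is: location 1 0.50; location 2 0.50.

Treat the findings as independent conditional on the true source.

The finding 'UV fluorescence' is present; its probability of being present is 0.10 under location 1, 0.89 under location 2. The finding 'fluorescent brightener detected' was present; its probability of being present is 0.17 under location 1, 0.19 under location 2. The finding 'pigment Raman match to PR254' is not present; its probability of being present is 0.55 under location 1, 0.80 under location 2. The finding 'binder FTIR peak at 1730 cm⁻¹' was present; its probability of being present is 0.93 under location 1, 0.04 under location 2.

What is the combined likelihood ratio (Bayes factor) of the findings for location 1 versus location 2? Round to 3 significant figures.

Take the product of per-finding likelihoods under each hypothesis (using 1 − P(present | H) for each absent finding), then divide.
  location 1: 0.10 × 0.17 × (1 − 0.55) × 0.93 = 0.0071145
  location 2: 0.89 × 0.19 × (1 − 0.80) × 0.04 = 0.0013528
Bayes factor = 0.0071145 / 0.0013528 ≈ 5.26

5.26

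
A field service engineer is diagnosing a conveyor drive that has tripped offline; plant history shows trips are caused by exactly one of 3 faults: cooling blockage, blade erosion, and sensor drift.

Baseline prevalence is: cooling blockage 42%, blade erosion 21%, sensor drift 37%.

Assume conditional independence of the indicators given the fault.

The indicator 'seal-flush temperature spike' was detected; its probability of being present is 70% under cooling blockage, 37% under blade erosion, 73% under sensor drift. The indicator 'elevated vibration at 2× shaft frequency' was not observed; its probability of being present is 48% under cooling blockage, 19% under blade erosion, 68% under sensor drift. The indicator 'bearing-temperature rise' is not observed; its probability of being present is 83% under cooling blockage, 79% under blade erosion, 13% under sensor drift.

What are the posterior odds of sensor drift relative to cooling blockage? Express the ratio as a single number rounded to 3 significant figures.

Posterior odds equal prior odds times the likelihood ratio; only the two competing hypotheses matter (using 1 − P(present | H) for each absent indicator).
  sensor drift: 0.37 × 0.73 × (1 − 0.68) × (1 − 0.13) = 0.075196
  cooling blockage: 0.42 × 0.70 × (1 − 0.48) × (1 − 0.83) = 0.02599
Odds(sensor drift : cooling blockage) = 0.075196 / 0.02599 ≈ 2.89.

2.89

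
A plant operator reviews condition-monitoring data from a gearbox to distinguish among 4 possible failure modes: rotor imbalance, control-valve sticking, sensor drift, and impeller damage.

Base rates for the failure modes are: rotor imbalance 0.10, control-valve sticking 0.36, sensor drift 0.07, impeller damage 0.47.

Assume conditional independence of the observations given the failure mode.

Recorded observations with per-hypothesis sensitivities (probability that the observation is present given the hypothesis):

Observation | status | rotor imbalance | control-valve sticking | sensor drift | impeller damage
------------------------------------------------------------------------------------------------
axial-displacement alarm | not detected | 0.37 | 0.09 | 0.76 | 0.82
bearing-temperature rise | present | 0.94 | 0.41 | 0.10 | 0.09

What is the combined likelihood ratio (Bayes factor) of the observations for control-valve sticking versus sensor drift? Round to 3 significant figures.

15.5

Joint likelihood of the evidence pattern under each hypothesis (using 1 − P(present | H) for each absent observation):
  control-valve sticking: (1 − 0.09) × 0.41 = 0.3731
  sensor drift: (1 − 0.76) × 0.10 = 0.024
Bayes factor = 0.3731 / 0.024 ≈ 15.5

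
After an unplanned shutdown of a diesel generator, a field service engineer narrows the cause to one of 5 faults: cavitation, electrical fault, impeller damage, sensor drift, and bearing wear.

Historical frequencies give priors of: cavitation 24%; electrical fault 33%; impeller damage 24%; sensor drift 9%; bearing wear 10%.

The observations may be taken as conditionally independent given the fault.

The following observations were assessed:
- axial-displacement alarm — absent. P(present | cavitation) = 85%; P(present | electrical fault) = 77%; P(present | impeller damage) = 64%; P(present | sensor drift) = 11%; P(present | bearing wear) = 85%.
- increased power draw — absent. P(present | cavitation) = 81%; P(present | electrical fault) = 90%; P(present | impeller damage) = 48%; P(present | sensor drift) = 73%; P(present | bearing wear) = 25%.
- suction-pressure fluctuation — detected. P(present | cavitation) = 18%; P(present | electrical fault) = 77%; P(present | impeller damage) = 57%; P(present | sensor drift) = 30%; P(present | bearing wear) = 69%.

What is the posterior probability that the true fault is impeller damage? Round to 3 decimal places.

0.546

By Bayes' rule with conditional independence, the unnormalized weight for each hypothesis is prior × ∏ likelihoods (using 1 − P(present | H) for each absent observation):
  cavitation: 0.24 × (1 − 0.85) × (1 − 0.81) × 0.18 = 0.0012312
  electrical fault: 0.33 × (1 − 0.77) × (1 − 0.90) × 0.77 = 0.0058443
  impeller damage: 0.24 × (1 − 0.64) × (1 − 0.48) × 0.57 = 0.025609
  sensor drift: 0.09 × (1 − 0.11) × (1 − 0.73) × 0.30 = 0.0064881
  bearing wear: 0.10 × (1 − 0.85) × (1 − 0.25) × 0.69 = 0.0077625
Normalizing constant Z = 0.0012312 + 0.0058443 + 0.025609 + 0.0064881 + 0.0077625 = 0.046935.
P(impeller damage | evidence) = 0.025609 / 0.046935 ≈ 0.546.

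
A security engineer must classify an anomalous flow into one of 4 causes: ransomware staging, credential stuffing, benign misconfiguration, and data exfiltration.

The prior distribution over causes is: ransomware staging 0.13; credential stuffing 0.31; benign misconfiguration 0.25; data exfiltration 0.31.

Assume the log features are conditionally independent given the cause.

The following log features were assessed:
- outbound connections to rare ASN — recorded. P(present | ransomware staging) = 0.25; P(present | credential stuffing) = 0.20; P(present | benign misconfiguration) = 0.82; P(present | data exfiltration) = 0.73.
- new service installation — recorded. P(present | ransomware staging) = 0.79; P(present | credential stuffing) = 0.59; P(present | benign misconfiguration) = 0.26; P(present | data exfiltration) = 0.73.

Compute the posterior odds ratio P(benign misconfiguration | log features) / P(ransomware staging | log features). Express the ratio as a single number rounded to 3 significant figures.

Posterior odds equal prior odds times the likelihood ratio; only the two competing hypotheses matter.
  benign misconfiguration: 0.25 × 0.82 × 0.26 = 0.0533
  ransomware staging: 0.13 × 0.25 × 0.79 = 0.025675
Odds(benign misconfiguration : ransomware staging) = 0.0533 / 0.025675 ≈ 2.08.

2.08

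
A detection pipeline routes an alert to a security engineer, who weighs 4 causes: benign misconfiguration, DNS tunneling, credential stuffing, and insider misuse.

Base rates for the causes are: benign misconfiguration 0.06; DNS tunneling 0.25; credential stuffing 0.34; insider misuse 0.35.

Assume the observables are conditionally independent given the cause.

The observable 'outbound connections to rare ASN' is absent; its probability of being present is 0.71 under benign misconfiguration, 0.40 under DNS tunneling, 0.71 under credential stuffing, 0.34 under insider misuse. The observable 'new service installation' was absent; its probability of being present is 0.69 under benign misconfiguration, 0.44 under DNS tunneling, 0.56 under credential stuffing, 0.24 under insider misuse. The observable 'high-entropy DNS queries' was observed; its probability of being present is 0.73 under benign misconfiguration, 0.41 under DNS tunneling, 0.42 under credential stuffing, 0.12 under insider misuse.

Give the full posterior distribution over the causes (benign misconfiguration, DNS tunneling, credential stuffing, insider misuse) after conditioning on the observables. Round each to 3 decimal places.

0.051, 0.443, 0.235, 0.271

By Bayes' rule with conditional independence, the unnormalized weight for each hypothesis is prior × ∏ likelihoods (using 1 − P(present | H) for each absent observable):
  benign misconfiguration: 0.06 × (1 − 0.71) × (1 − 0.69) × 0.73 = 0.0039376
  DNS tunneling: 0.25 × (1 − 0.40) × (1 − 0.44) × 0.41 = 0.03444
  credential stuffing: 0.34 × (1 − 0.71) × (1 − 0.56) × 0.42 = 0.018221
  insider misuse: 0.35 × (1 − 0.34) × (1 − 0.24) × 0.12 = 0.021067
The unnormalized weights sum to 0.077666.
P(benign misconfiguration | evidence) = 0.0039376 / 0.077666 ≈ 0.051
P(DNS tunneling | evidence) = 0.03444 / 0.077666 ≈ 0.443
P(credential stuffing | evidence) = 0.018221 / 0.077666 ≈ 0.235
P(insider misuse | evidence) = 0.021067 / 0.077666 ≈ 0.271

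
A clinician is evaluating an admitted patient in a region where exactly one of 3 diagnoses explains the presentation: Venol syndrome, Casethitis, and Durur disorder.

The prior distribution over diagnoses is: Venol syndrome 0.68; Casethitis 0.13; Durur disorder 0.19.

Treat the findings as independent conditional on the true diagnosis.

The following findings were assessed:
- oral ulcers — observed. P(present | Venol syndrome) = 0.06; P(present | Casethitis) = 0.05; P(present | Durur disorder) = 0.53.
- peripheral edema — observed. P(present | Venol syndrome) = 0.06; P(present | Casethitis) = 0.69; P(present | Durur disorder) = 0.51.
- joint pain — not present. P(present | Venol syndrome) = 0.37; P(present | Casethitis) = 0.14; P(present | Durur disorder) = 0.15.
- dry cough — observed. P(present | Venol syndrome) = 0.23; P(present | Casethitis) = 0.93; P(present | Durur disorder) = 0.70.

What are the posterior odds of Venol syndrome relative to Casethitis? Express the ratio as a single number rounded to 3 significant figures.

The normalizing constant cancels in an odds ratio, so compute prior × likelihood for the two hypotheses only (using 1 − P(present | H) for each absent finding):
  Venol syndrome: 0.68 × 0.06 × 0.06 × (1 − 0.37) × 0.23 = 0.00035472
  Casethitis: 0.13 × 0.05 × 0.69 × (1 − 0.14) × 0.93 = 0.0035871
Posterior odds = 0.00035472 / 0.0035871 ≈ 0.0989.

0.0989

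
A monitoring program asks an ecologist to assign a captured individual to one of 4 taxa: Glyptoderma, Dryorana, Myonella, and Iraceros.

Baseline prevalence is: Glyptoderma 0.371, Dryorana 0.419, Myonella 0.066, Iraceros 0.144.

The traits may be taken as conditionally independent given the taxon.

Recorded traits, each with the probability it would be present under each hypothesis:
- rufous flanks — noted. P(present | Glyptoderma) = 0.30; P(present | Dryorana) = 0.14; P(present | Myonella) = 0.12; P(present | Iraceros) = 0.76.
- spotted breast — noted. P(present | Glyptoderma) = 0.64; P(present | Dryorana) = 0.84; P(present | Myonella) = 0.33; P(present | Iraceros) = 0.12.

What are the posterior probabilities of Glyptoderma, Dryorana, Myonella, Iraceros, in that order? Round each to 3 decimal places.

0.523, 0.362, 0.019, 0.096

By Bayes' rule with conditional independence, the unnormalized weight for each hypothesis is prior × ∏ likelihoods:
  Glyptoderma: 0.371 × 0.30 × 0.64 = 0.071232
  Dryorana: 0.419 × 0.14 × 0.84 = 0.049274
  Myonella: 0.066 × 0.12 × 0.33 = 0.0026136
  Iraceros: 0.144 × 0.76 × 0.12 = 0.013133
Normalizing constant Z = 0.071232 + 0.049274 + 0.0026136 + 0.013133 = 0.13625.
P(Glyptoderma | evidence) = 0.071232 / 0.13625 ≈ 0.523
P(Dryorana | evidence) = 0.049274 / 0.13625 ≈ 0.362
P(Myonella | evidence) = 0.0026136 / 0.13625 ≈ 0.019
P(Iraceros | evidence) = 0.013133 / 0.13625 ≈ 0.096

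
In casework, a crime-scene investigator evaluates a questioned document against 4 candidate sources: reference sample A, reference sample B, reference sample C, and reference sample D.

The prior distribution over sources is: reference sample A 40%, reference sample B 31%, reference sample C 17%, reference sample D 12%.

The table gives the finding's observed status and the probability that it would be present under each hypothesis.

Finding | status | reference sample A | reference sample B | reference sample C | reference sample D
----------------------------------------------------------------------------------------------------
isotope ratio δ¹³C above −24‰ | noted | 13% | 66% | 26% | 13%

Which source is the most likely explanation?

For each hypothesis, the unnormalized posterior weight is prior × likelihood:
  reference sample A: 0.40 × 0.13 = 0.052
  reference sample B: 0.31 × 0.66 = 0.2046
  reference sample C: 0.17 × 0.26 = 0.0442
  reference sample D: 0.12 × 0.13 = 0.0156
Normalizing constant Z = 0.052 + 0.2046 + 0.0442 + 0.0156 = 0.3164.
P(reference sample A | evidence) ≈ 0.052 / 0.3164 ≈ 0.164
P(reference sample B | evidence) ≈ 0.2046 / 0.3164 ≈ 0.647
P(reference sample C | evidence) ≈ 0.0442 / 0.3164 ≈ 0.140
P(reference sample D | evidence) ≈ 0.0156 / 0.3164 ≈ 0.049
The largest is 0.647, so reference sample B is most probable.

reference sample B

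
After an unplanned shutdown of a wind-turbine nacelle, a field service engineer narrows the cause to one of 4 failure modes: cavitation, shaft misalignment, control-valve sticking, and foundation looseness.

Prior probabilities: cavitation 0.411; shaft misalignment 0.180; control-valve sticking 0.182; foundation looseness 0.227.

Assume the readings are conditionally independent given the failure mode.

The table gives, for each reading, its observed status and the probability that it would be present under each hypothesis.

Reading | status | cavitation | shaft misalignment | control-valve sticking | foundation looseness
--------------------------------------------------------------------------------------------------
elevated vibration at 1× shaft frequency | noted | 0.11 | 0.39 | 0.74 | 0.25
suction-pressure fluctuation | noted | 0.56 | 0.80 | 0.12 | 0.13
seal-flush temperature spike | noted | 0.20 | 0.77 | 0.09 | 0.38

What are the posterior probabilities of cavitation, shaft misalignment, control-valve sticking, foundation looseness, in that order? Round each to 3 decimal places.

0.096, 0.823, 0.028, 0.053

Multiply each prior by the joint likelihood of the reading pattern:
  cavitation: 0.411 × 0.11 × 0.56 × 0.20 = 0.0050635
  shaft misalignment: 0.180 × 0.39 × 0.80 × 0.77 = 0.043243
  control-valve sticking: 0.182 × 0.74 × 0.12 × 0.09 = 0.0014545
  foundation looseness: 0.227 × 0.25 × 0.13 × 0.38 = 0.0028035
Normalizing constant Z = 0.0050635 + 0.043243 + 0.0014545 + 0.0028035 = 0.052565.
P(cavitation | evidence) = 0.0050635 / 0.052565 ≈ 0.096
P(shaft misalignment | evidence) = 0.043243 / 0.052565 ≈ 0.823
P(control-valve sticking | evidence) = 0.0014545 / 0.052565 ≈ 0.028
P(foundation looseness | evidence) = 0.0028035 / 0.052565 ≈ 0.053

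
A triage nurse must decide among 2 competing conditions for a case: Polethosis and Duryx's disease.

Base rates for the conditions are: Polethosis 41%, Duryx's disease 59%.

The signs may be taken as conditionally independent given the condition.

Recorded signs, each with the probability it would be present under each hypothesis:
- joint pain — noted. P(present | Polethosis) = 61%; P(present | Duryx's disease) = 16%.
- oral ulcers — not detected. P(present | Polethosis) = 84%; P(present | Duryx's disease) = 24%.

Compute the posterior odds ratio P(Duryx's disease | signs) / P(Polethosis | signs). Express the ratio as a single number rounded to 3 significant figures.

1.79

Unnormalized posterior weight (prior times the sign likelihoods) for each of the two hypotheses (using 1 − P(present | H) for each absent sign):
  Duryx's disease: 0.59 × 0.16 × (1 − 0.24) = 0.071744
  Polethosis: 0.41 × 0.61 × (1 − 0.84) = 0.040016
Posterior odds = 0.071744 / 0.040016 ≈ 1.79.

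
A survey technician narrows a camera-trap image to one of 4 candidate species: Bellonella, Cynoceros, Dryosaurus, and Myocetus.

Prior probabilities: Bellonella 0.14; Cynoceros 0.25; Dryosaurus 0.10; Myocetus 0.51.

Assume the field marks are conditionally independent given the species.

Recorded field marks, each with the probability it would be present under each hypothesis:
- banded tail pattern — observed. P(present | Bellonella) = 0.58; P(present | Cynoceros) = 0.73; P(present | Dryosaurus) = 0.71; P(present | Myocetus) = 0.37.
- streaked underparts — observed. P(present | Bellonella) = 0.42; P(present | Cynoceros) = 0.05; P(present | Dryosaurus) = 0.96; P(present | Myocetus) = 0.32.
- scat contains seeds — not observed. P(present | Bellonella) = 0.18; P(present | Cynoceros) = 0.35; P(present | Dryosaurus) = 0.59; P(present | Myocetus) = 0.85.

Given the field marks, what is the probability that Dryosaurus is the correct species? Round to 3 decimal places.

0.394

Multiply each prior by the joint likelihood of the field mark pattern (using 1 − P(present | H) for each absent field mark):
  Bellonella: 0.14 × 0.58 × 0.42 × (1 − 0.18) = 0.027965
  Cynoceros: 0.25 × 0.73 × 0.05 × (1 − 0.35) = 0.0059312
  Dryosaurus: 0.10 × 0.71 × 0.96 × (1 − 0.59) = 0.027946
  Myocetus: 0.51 × 0.37 × 0.32 × (1 − 0.85) = 0.0090576
Normalizing constant Z = 0.027965 + 0.0059312 + 0.027946 + 0.0090576 = 0.0709.
P(Dryosaurus | evidence) = 0.027946 / 0.0709 ≈ 0.394.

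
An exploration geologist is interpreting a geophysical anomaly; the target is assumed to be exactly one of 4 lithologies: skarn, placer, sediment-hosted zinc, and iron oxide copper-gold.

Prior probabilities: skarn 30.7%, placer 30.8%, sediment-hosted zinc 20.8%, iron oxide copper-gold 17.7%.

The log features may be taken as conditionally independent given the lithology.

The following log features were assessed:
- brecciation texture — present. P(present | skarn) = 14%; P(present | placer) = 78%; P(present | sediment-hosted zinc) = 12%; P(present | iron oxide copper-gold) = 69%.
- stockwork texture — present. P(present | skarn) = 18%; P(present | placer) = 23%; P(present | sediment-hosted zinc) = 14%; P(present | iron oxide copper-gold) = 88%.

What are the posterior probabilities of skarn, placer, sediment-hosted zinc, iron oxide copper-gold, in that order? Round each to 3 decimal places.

0.044, 0.318, 0.020, 0.618

For each hypothesis, the unnormalized posterior weight is prior × product of the log feature likelihoods:
  skarn: 0.307 × 0.14 × 0.18 = 0.0077364
  placer: 0.308 × 0.78 × 0.23 = 0.055255
  sediment-hosted zinc: 0.208 × 0.12 × 0.14 = 0.0034944
  iron oxide copper-gold: 0.177 × 0.69 × 0.88 = 0.10747
The unnormalized weights sum to 0.17396.
P(skarn | evidence) = 0.0077364 / 0.17396 ≈ 0.044
P(placer | evidence) = 0.055255 / 0.17396 ≈ 0.318
P(sediment-hosted zinc | evidence) = 0.0034944 / 0.17396 ≈ 0.020
P(iron oxide copper-gold | evidence) = 0.10747 / 0.17396 ≈ 0.618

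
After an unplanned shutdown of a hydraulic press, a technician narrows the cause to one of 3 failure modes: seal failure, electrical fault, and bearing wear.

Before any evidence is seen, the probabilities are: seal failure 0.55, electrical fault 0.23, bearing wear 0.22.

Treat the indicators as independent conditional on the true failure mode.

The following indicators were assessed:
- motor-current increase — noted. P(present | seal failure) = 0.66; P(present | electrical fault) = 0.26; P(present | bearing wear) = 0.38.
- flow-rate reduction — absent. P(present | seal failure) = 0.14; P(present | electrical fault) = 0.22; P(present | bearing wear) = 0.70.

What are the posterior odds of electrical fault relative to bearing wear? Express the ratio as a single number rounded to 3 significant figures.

1.86

Unnormalized posterior weight (prior times the indicator likelihoods) for each of the two hypotheses (using 1 − P(present | H) for each absent indicator):
  electrical fault: 0.23 × 0.26 × (1 − 0.22) = 0.046644
  bearing wear: 0.22 × 0.38 × (1 − 0.70) = 0.02508
Posterior odds = 0.046644 / 0.02508 ≈ 1.86.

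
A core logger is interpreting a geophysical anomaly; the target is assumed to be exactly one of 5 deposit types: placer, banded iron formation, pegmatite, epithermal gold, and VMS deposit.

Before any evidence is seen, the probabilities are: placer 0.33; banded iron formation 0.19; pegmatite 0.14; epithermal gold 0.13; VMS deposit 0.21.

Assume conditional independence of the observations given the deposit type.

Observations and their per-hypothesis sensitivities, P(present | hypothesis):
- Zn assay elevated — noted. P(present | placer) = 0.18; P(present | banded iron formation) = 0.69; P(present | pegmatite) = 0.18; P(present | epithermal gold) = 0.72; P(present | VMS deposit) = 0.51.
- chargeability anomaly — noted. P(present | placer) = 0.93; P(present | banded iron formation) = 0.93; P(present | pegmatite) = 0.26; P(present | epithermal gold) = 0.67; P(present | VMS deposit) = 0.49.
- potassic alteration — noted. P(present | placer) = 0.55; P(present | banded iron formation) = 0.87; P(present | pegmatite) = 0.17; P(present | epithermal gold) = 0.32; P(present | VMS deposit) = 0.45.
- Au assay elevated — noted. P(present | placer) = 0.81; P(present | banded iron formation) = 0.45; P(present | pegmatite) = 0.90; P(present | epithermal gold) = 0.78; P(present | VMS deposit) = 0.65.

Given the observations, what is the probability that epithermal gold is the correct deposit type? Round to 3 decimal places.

0.150

Multiply each prior by the joint likelihood of the evidence pattern:
  placer: 0.33 × 0.18 × 0.93 × 0.55 × 0.81 = 0.02461
  banded iron formation: 0.19 × 0.69 × 0.93 × 0.87 × 0.45 = 0.047733
  pegmatite: 0.14 × 0.18 × 0.26 × 0.17 × 0.90 = 0.0010025
  epithermal gold: 0.13 × 0.72 × 0.67 × 0.32 × 0.78 = 0.015653
  VMS deposit: 0.21 × 0.51 × 0.49 × 0.45 × 0.65 = 0.01535
Normalizing constant Z = 0.02461 + 0.047733 + 0.0010025 + 0.015653 + 0.01535 = 0.10435.
P(epithermal gold | evidence) = 0.015653 / 0.10435 ≈ 0.150.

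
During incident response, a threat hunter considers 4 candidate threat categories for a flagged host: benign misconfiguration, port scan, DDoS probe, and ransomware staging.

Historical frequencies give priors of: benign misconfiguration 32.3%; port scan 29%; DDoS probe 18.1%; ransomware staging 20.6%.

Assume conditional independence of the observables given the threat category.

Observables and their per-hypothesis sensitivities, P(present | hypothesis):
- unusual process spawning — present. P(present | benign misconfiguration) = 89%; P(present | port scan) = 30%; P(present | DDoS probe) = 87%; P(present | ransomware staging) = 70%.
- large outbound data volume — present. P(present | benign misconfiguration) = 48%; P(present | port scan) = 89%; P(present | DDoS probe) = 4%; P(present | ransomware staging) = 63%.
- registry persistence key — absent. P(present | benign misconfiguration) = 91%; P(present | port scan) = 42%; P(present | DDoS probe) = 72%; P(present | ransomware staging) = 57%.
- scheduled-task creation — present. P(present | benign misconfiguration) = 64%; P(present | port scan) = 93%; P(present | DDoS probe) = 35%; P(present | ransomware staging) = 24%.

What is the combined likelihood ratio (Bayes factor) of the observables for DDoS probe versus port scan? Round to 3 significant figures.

0.0237

Take the product of per-observable likelihoods under each hypothesis (using 1 − P(present | H) for each absent observable), then divide.
  DDoS probe: 0.87 × 0.04 × (1 − 0.72) × 0.35 = 0.0034104
  port scan: 0.30 × 0.89 × (1 − 0.42) × 0.93 = 0.14402
Bayes factor = 0.0034104 / 0.14402 ≈ 0.0237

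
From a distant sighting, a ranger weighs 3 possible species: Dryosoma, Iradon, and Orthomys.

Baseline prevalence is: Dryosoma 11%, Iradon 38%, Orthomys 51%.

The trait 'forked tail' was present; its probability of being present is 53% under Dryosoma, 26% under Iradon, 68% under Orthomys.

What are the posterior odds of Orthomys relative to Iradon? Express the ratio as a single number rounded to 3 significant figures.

3.51

The normalizing constant cancels in an odds ratio, so compute prior × likelihood for the two hypotheses only:
  Orthomys: 0.51 × 0.68 = 0.3468
  Iradon: 0.38 × 0.26 = 0.0988
Odds(Orthomys : Iradon) = 0.3468 / 0.0988 ≈ 3.51.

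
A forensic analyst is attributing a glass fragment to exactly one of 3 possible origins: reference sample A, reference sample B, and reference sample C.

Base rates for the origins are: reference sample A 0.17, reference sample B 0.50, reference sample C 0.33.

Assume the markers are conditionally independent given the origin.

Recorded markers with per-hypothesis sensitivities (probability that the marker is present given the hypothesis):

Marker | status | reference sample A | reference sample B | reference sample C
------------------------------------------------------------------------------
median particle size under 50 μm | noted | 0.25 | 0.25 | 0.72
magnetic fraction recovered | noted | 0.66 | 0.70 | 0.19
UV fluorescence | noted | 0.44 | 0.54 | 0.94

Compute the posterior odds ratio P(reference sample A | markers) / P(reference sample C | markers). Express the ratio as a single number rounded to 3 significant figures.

0.291

Posterior odds equal prior odds times the likelihood ratio; only the two competing hypotheses matter.
  reference sample A: 0.17 × 0.25 × 0.66 × 0.44 = 0.012342
  reference sample C: 0.33 × 0.72 × 0.19 × 0.94 = 0.042435
Odds(reference sample A : reference sample C) = 0.012342 / 0.042435 ≈ 0.291.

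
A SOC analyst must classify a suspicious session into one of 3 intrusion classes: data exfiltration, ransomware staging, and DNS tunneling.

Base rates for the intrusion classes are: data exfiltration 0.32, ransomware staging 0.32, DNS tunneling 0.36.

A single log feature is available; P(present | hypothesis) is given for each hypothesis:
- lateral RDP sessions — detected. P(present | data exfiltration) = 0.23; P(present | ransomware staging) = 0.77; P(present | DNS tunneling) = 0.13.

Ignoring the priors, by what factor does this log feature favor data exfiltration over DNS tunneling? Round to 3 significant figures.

1.77

The Bayes factor is the ratio of the two likelihoods.
  data exfiltration: 0.23
  DNS tunneling: 0.13
Bayes factor = 0.23 / 0.13 ≈ 1.77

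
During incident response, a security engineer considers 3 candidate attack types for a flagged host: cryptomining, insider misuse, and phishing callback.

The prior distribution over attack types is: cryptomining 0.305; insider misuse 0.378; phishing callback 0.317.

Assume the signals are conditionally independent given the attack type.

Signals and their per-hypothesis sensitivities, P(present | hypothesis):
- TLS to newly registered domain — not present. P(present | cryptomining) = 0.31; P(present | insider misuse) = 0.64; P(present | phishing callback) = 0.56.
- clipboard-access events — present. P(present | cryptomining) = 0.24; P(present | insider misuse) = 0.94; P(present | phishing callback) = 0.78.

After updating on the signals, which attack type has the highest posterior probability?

For each hypothesis, the unnormalized posterior weight is prior × product of the signal likelihoods (using 1 − P(present | H) for each absent signal):
  cryptomining: 0.305 × (1 − 0.31) × 0.24 = 0.050508
  insider misuse: 0.378 × (1 − 0.64) × 0.94 = 0.12792
  phishing callback: 0.317 × (1 − 0.56) × 0.78 = 0.10879
Normalizing constant Z = 0.050508 + 0.12792 + 0.10879 = 0.28722.
P(cryptomining | evidence) ≈ 0.050508 / 0.28722 ≈ 0.176
P(insider misuse | evidence) ≈ 0.12792 / 0.28722 ≈ 0.445
P(phishing callback | evidence) ≈ 0.10879 / 0.28722 ≈ 0.379
The largest is 0.445, so insider misuse is most probable.

insider misuse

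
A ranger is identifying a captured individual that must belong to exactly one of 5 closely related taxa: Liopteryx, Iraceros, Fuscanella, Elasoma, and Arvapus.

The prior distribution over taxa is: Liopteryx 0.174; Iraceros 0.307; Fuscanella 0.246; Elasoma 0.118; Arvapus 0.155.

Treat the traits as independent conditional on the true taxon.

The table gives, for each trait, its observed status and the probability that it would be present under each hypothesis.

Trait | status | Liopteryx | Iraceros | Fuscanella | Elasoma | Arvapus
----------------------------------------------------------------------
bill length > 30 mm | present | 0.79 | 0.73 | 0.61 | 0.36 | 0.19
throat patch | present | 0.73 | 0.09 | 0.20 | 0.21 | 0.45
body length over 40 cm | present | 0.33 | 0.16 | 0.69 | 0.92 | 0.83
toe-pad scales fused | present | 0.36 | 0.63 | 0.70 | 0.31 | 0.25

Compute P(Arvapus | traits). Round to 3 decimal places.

0.081

Multiply each prior by the joint likelihood of the trait pattern:
  Liopteryx: 0.174 × 0.79 × 0.73 × 0.33 × 0.36 = 0.011921
  Iraceros: 0.307 × 0.73 × 0.09 × 0.16 × 0.63 = 0.0020331
  Fuscanella: 0.246 × 0.61 × 0.20 × 0.69 × 0.70 = 0.014496
  Elasoma: 0.118 × 0.36 × 0.21 × 0.92 × 0.31 = 0.0025442
  Arvapus: 0.155 × 0.19 × 0.45 × 0.83 × 0.25 = 0.0027499
Normalizing constant Z = 0.011921 + 0.0020331 + 0.014496 + 0.0025442 + 0.0027499 = 0.033744.
P(Arvapus | evidence) = 0.0027499 / 0.033744 ≈ 0.081.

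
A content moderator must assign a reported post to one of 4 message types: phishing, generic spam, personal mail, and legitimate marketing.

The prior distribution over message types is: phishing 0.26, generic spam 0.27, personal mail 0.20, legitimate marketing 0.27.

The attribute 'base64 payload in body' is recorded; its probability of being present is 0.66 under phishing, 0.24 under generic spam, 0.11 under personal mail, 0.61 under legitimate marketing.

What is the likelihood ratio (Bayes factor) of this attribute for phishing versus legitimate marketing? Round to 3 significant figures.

The Bayes factor is the ratio of the two likelihoods.
  phishing: 0.66
  legitimate marketing: 0.61
Bayes factor = 0.66 / 0.61 ≈ 1.08

1.08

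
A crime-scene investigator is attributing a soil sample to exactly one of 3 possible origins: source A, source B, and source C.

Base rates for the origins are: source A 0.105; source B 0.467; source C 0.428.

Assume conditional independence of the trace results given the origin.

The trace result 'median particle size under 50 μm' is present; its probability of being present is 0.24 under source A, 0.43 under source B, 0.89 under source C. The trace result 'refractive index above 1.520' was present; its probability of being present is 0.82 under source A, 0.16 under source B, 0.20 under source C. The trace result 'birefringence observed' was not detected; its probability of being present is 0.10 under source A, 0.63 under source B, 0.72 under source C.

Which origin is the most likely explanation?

source C

By Bayes' rule with conditional independence, the unnormalized weight for each hypothesis is prior × ∏ likelihoods (using 1 − P(present | H) for each absent trace result):
  source A: 0.105 × 0.24 × 0.82 × (1 − 0.10) = 0.018598
  source B: 0.467 × 0.43 × 0.16 × (1 − 0.63) = 0.011888
  source C: 0.428 × 0.89 × 0.20 × (1 − 0.72) = 0.021332
The unnormalized weights sum to 0.051817.
P(source A | evidence) ≈ 0.018598 / 0.051817 ≈ 0.359
P(source B | evidence) ≈ 0.011888 / 0.051817 ≈ 0.229
P(source C | evidence) ≈ 0.021332 / 0.051817 ≈ 0.412
The largest is 0.412, so source C is most probable.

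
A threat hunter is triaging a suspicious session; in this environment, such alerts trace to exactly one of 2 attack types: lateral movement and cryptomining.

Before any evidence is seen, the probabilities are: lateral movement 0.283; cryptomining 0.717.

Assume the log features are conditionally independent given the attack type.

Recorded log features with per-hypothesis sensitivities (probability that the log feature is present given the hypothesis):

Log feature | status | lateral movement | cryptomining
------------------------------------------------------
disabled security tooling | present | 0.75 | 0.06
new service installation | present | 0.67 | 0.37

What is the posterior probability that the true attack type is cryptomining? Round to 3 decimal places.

0.101

Multiply each prior by the joint likelihood of the log feature pattern:
  lateral movement: 0.283 × 0.75 × 0.67 = 0.14221
  cryptomining: 0.717 × 0.06 × 0.37 = 0.015917
Marginal likelihood of the evidence = 0.15812.
P(cryptomining | evidence) = 0.015917 / 0.15812 ≈ 0.101.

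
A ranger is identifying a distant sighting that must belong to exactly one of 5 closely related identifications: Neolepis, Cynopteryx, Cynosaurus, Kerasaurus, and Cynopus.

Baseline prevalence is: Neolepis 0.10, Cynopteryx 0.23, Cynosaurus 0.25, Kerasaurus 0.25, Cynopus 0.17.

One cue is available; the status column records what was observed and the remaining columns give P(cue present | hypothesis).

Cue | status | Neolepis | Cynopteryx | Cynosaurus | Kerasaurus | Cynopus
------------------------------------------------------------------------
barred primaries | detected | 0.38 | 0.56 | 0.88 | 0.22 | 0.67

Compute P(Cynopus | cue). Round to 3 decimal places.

0.205

For each hypothesis, the unnormalized posterior weight is prior × likelihood:
  Neolepis: 0.10 × 0.38 = 0.038
  Cynopteryx: 0.23 × 0.56 = 0.1288
  Cynosaurus: 0.25 × 0.88 = 0.22
  Kerasaurus: 0.25 × 0.22 = 0.055
  Cynopus: 0.17 × 0.67 = 0.1139
The unnormalized weights sum to 0.5557.
P(Cynopus | evidence) = 0.1139 / 0.5557 ≈ 0.205.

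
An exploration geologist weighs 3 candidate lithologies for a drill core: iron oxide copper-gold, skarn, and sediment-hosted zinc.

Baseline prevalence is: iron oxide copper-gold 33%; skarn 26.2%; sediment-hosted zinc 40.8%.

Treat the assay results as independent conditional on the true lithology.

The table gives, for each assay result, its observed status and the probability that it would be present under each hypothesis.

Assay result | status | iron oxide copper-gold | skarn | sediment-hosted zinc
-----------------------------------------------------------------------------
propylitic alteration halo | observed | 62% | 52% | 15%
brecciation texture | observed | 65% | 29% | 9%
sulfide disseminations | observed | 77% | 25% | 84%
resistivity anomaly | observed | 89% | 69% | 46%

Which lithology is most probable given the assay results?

iron oxide copper-gold

For each hypothesis, the unnormalized posterior weight is prior × product of the assay result likelihoods:
  iron oxide copper-gold: 0.330 × 0.62 × 0.65 × 0.77 × 0.89 = 0.091138
  skarn: 0.262 × 0.52 × 0.29 × 0.25 × 0.69 = 0.0068154
  sediment-hosted zinc: 0.408 × 0.15 × 0.09 × 0.84 × 0.46 = 0.0021283
The unnormalized weights sum to 0.10008.
P(iron oxide copper-gold | evidence) ≈ 0.091138 / 0.10008 ≈ 0.911
P(skarn | evidence) ≈ 0.0068154 / 0.10008 ≈ 0.068
P(sediment-hosted zinc | evidence) ≈ 0.0021283 / 0.10008 ≈ 0.021
The largest is 0.911, so iron oxide copper-gold is most probable.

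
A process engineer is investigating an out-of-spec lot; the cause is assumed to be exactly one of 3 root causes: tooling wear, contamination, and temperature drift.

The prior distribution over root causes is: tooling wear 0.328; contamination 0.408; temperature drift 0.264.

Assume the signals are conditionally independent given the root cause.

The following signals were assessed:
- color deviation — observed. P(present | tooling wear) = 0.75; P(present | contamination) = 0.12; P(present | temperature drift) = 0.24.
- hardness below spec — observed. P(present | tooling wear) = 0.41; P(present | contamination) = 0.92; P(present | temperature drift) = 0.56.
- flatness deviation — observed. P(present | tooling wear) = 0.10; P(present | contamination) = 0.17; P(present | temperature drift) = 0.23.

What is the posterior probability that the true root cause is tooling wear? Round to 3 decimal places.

0.389

For each hypothesis, the unnormalized posterior weight is prior × product of the signal likelihoods:
  tooling wear: 0.328 × 0.75 × 0.41 × 0.10 = 0.010086
  contamination: 0.408 × 0.12 × 0.92 × 0.17 = 0.0076573
  temperature drift: 0.264 × 0.24 × 0.56 × 0.23 = 0.0081608
Normalizing constant Z = 0.010086 + 0.0076573 + 0.0081608 = 0.025904.
P(tooling wear | evidence) = 0.010086 / 0.025904 ≈ 0.389.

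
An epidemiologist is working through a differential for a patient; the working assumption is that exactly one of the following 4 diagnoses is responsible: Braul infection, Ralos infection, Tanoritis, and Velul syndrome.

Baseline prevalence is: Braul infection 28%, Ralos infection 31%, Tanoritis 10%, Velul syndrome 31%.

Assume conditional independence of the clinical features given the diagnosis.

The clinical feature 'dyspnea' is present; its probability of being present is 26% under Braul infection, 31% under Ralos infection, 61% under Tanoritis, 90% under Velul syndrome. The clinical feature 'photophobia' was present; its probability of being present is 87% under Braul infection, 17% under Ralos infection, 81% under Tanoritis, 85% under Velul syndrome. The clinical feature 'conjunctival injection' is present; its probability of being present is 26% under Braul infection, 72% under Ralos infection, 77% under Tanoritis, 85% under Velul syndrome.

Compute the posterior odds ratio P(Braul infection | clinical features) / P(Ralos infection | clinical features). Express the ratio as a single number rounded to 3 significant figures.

Unnormalized posterior weight (prior times the clinical feature likelihoods) for each of the two hypotheses:
  Braul infection: 0.28 × 0.26 × 0.87 × 0.26 = 0.016467
  Ralos infection: 0.31 × 0.31 × 0.17 × 0.72 = 0.011763
Posterior odds = 0.016467 / 0.011763 ≈ 1.40.

1.40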